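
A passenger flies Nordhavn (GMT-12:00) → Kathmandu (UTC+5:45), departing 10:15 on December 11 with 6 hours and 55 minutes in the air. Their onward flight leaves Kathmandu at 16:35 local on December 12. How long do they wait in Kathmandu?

Convert departure to UTC: 10:15 + 12:00 = 22:15 UTC on Dec 11.
Add 6 hours 55 minutes flight time → 05:10 UTC (Dec 12).
Kathmandu is UTC+5:45, so local arrival = 05:10 + 5:45 = 10:55 on Dec 12.
Layover = 16:35 − 10:55 = 5 hours 40 minutes.

5 hours 40 minutes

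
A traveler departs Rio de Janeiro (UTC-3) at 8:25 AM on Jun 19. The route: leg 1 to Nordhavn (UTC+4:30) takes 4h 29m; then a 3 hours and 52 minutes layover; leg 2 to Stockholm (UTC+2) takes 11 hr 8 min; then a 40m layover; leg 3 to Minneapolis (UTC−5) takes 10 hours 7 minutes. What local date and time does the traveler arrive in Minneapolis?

12:41 PM on June 20

Convert departure to UTC: 8:25 AM + 3:00 = 11:25 AM UTC on Jun 19.
Add 4 hours 29 minutes leg 1 → 3:54 PM UTC.
Add 3 hours and 52 minutes layover in Nordhavn → 7:46 PM UTC.
Add 11 hours and 8 minutes leg 2 → 6:54 AM UTC (Jun 20).
Add 40 minutes layover in Stockholm → 7:34 AM UTC.
Add 10 hours 7 minutes leg 3 → 5:41 PM UTC.
Minneapolis is UTC−5:00, so local arrival = 5:41 PM − 5:00 = 12:41 PM on Jun 20.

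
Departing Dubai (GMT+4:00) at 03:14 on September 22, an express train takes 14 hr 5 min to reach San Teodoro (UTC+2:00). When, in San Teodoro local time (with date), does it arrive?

Convert departure to UTC: 03:14 − 4:00 = 23:14 UTC on Sep 21.
Add 14 hours and 5 minutes travel time → 13:19 UTC (Sep 22).
San Teodoro is UTC+2:00, so local arrival = 13:19 + 2:00 = 15:19 on Sep 22.

15:19 on September 22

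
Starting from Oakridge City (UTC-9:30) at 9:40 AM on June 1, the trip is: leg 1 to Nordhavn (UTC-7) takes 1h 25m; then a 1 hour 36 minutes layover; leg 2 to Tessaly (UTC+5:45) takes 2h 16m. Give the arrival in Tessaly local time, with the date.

Convert departure to UTC: 9:40 AM + 9:30 = 7:10 PM UTC on Jun 1.
Add 1 hour and 25 minutes leg 1 → 8:35 PM UTC.
Add 1 hour and 36 minutes layover in Nordhavn → 10:11 PM UTC.
Add 2 hours and 16 minutes leg 2 → 12:27 AM UTC (Jun 2).
Tessaly is UTC+5:45, so local arrival = 12:27 AM + 5:45 = 6:12 AM on Jun 2.

6:12 AM on June 2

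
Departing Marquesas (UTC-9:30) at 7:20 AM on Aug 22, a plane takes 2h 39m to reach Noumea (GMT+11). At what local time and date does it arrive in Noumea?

Convert departure to UTC: 7:20 AM + 9:30 = 4:50 PM UTC on Aug 22.
Add 2 hours and 39 minutes travel time → 7:29 PM UTC.
Noumea is UTC+11:00, so local arrival = 7:29 PM + 11:00 = 6:29 AM on Aug 23.

6:29 AM on Aug 23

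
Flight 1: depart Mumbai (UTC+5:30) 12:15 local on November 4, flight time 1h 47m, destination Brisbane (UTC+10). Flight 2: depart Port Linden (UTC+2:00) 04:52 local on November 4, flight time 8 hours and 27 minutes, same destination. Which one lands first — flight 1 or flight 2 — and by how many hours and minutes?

the first, by 2 hours 47 minutes

Flight 1 in UTC: 12:15 − 5:30 = 06:45 on Nov 4.
+1 hour 47 minutes → arrive 08:32 UTC on Nov 4.
Flight 2 in UTC: 04:52 − 2:00 = 02:52 on Nov 4.
+8 hours 27 minutes → arrive 11:19 UTC on Nov 4.
Flight 1 lands earlier by 2 hours 47 minutes.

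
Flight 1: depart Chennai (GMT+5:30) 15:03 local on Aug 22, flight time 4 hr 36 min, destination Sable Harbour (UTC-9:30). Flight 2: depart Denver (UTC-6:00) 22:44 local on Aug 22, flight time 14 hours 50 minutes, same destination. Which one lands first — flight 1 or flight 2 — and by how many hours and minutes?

Flight 1 in UTC: 15:03 − 5:30 = 09:33 on Aug 22.
+4 hours and 36 minutes → arrive 14:09 UTC on Aug 22.
Flight 2 in UTC: 22:44 + 6:00 = 04:44 on Aug 23.
+14 hours and 50 minutes → arrive 19:34 UTC on Aug 23.
Flight 1 lands earlier by 29 hours 25 minutes.

the first, by 29 hours 25 minutes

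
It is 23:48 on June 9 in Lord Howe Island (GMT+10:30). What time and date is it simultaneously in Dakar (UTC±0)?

Dakar is 10:30 behind Lord Howe Island.
Shift by the zone difference: 23:48 − 10:30 = 13:18 on Jun 9 in Dakar.

13:18 on June 9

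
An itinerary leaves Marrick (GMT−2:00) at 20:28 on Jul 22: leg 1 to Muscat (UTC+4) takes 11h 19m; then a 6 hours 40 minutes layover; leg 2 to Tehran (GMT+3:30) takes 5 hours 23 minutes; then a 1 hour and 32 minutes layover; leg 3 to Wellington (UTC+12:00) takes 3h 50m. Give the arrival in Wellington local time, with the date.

Convert departure to UTC: 20:28 + 2:00 = 22:28 UTC on Jul 22.
Add 11 hours 19 minutes leg 1 → 09:47 UTC (Jul 23).
Add 6 hours and 40 minutes layover in Muscat → 16:27 UTC.
Add 5 hours 23 minutes leg 2 → 21:50 UTC.
Add 1 hour and 32 minutes layover in Tehran → 23:22 UTC.
Add 3 hours 50 minutes leg 3 → 03:12 UTC (Jul 24).
Wellington is UTC+12:00, so local arrival = 03:12 + 12:00 = 15:12 on Jul 24.

15:12 on July 24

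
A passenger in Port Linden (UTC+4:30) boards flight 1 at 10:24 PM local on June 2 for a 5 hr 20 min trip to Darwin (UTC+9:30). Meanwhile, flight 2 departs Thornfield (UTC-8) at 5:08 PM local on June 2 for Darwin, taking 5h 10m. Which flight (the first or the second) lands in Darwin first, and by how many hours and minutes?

Flight 1 in UTC: 10:24 PM − 4:30 = 5:54 PM on Jun 2.
+5 hours and 20 minutes → arrive 11:14 PM UTC on Jun 2.
Flight 2 in UTC: 5:08 PM + 8:00 = 1:08 AM on Jun 3.
+5 hours and 10 minutes → arrive 6:18 AM UTC on Jun 3.
Flight 1 lands earlier by 7 hours 4 minutes.

the first, by 7 hours 4 minutes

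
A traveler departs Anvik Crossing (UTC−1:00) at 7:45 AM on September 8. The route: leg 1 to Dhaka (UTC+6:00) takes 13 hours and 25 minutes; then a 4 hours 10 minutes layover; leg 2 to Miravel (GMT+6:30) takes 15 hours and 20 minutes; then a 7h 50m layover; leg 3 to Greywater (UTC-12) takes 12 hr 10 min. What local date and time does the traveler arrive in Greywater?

1:40 AM on Sep 10

Convert departure to UTC: 7:45 AM + 1:00 = 8:45 AM UTC on Sep 8.
Add 13 hours 25 minutes leg 1 → 10:10 PM UTC.
Add 4 hours 10 minutes layover in Dhaka → 2:20 AM UTC (Sep 9).
Add 15 hours and 20 minutes leg 2 → 5:40 PM UTC.
Add 7 hours and 50 minutes layover in Miravel → 1:30 AM UTC (Sep 10).
Add 12 hours and 10 minutes leg 3 → 1:40 PM UTC.
Greywater is UTC−12:00, so local arrival = 1:40 PM − 12:00 = 1:40 AM on Sep 10.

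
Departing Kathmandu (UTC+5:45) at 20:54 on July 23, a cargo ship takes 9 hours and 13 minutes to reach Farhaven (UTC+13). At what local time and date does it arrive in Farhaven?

Convert departure to UTC: 20:54 − 5:45 = 15:09 UTC on Jul 23.
Add 9 hours 13 minutes travel time → 00:22 UTC (Jul 24).
Farhaven is UTC+13:00, so local arrival = 00:22 + 13:00 = 13:22 on Jul 24.

13:22 on July 24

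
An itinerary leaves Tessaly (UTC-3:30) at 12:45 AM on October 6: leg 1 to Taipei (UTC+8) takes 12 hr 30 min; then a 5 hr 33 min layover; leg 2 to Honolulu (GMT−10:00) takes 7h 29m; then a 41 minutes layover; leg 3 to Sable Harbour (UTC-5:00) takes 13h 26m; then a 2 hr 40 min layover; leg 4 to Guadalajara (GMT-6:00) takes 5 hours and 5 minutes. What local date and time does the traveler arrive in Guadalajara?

9:39 PM on October 7

Convert departure to UTC: 12:45 AM + 3:30 = 4:15 AM UTC on Oct 6.
Add 12 hours and 30 minutes leg 1 → 4:45 PM UTC.
Add 5 hours 33 minutes layover in Taipei → 10:18 PM UTC.
Add 7 hours and 29 minutes leg 2 → 5:47 AM UTC (Oct 7).
Add 41 minutes layover in Honolulu → 6:28 AM UTC.
Add 13 hours 26 minutes leg 3 → 7:54 PM UTC.
Add 2 hours and 40 minutes layover in Sable Harbour → 10:34 PM UTC.
Add 5 hours 5 minutes leg 4 → 3:39 AM UTC (Oct 8).
Guadalajara is UTC−6:00, so local arrival = 3:39 AM − 6:00 = 9:39 PM on Oct 7.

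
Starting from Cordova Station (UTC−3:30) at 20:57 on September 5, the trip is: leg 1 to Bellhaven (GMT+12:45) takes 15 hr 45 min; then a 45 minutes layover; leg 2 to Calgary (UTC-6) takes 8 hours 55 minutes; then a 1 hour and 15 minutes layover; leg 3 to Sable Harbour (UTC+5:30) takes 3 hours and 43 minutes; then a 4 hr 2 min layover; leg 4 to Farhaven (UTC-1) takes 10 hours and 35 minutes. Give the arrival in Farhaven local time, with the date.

Convert departure to UTC: 20:57 + 3:30 = 00:27 UTC on Sep 6.
Add 15 hours 45 minutes leg 1 → 16:12 UTC.
Add 45 minutes layover in Bellhaven → 16:57 UTC.
Add 8 hours and 55 minutes leg 2 → 01:52 UTC (Sep 7).
Add 1 hour and 15 minutes layover in Calgary → 03:07 UTC.
Add 3 hours and 43 minutes leg 3 → 06:50 UTC.
Add 4 hours and 2 minutes layover in Sable Harbour → 10:52 UTC.
Add 10 hours and 35 minutes leg 4 → 21:27 UTC.
Farhaven is UTC−1:00, so local arrival = 21:27 − 1:00 = 20:27 on Sep 7.

20:27 on September 7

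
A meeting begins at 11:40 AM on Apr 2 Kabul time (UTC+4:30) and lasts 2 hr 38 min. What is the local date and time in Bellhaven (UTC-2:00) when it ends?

Bellhaven is 6:30 behind Kabul.
After 2 hours and 38 minutes it is 2:18 PM in Kabul.
Shift by the zone difference: 2:18 PM − 6:30 = 7:48 AM on Apr 2 in Bellhaven.

7:48 AM on April 2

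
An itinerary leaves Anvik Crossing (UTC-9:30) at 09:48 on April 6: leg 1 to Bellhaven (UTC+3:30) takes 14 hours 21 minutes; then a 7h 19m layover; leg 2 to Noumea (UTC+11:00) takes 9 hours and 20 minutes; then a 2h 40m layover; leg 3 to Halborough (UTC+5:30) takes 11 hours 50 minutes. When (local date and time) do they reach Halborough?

Convert departure to UTC: 09:48 + 9:30 = 19:18 UTC on Apr 6.
Add 14 hours and 21 minutes leg 1 → 09:39 UTC (Apr 7).
Add 7 hours and 19 minutes layover in Bellhaven → 16:58 UTC.
Add 9 hours and 20 minutes leg 2 → 02:18 UTC (Apr 8).
Add 2 hours and 40 minutes layover in Noumea → 04:58 UTC.
Add 11 hours and 50 minutes leg 3 → 16:48 UTC.
Halborough is UTC+5:30, so local arrival = 16:48 + 5:30 = 22:18 on Apr 8.

22:18 on April 8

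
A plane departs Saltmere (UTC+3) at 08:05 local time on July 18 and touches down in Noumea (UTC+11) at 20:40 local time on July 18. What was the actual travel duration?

Departure in UTC: 08:05 − 3:00 = 05:05 on Jul 18.
Arrival in UTC: 20:40 − 11:00 = 09:40 on Jul 18.
Elapsed = 09:40 − 05:05 = 4 hours 35 minutes.

4 hours 35 minutes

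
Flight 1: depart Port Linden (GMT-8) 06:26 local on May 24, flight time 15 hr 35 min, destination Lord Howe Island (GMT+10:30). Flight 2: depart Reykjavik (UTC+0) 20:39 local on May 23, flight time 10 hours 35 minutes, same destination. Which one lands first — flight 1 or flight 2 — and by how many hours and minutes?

Flight 1 in UTC: 06:26 + 8:00 = 14:26 on May 24.
+15 hours and 35 minutes → arrive 06:01 UTC on May 25.
Flight 2 departs at 20:39 UTC (May 23).
+10 hours 35 minutes → arrive 07:14 UTC on May 24.
Flight 2 lands earlier by 22 hours 47 minutes.

the second, by 22 hours 47 minutes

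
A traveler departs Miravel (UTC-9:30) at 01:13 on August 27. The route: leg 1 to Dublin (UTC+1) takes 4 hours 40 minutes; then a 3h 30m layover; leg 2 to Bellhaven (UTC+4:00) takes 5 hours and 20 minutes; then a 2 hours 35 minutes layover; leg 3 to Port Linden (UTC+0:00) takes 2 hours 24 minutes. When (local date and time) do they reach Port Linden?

05:12 on August 28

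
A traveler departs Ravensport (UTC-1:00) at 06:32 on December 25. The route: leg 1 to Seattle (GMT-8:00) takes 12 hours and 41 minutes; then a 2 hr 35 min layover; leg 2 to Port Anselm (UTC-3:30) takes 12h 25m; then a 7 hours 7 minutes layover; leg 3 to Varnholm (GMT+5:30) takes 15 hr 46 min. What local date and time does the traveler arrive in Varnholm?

15:36 on Dec 27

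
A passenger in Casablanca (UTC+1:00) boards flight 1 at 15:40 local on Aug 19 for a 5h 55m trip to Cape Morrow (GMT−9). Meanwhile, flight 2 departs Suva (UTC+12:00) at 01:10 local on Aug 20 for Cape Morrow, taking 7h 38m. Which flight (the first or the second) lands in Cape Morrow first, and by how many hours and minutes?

the first, by 13 minutes

Flight 1 in UTC: 15:40 − 1:00 = 14:40 on Aug 19.
+5 hours and 55 minutes → arrive 20:35 UTC on Aug 19.
Flight 2 in UTC: 01:10 − 12:00 = 13:10 on Aug 19.
+7 hours and 38 minutes → arrive 20:48 UTC on Aug 19.
Flight 1 lands earlier by 13 minutes.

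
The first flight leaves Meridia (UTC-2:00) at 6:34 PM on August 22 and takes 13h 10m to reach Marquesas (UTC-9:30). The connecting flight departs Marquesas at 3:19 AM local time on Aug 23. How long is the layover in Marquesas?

Convert departure to UTC: 6:34 PM + 2:00 = 8:34 PM UTC on Aug 22.
Add 13 hours 10 minutes flight time → 9:44 AM UTC (Aug 23).
Marquesas is UTC−9:30, so local arrival = 9:44 AM − 9:30 = 12:14 AM on Aug 23.
Layover = 3:19 AM − 12:14 AM = 3 hours 5 minutes.

3 hours 5 minutes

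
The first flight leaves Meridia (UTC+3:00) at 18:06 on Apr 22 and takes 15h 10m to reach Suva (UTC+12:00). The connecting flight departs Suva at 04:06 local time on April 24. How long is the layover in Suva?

9 hours 50 minutes

Convert departure to UTC: 18:06 − 3:00 = 15:06 UTC on Apr 22.
Add 15 hours 10 minutes flight time → 06:16 UTC (Apr 23).
Suva is UTC+12:00, so local arrival = 06:16 + 12:00 = 18:16 on Apr 23.
Layover = 04:06 − 18:16 (+1 day) = 9 hours 50 minutes.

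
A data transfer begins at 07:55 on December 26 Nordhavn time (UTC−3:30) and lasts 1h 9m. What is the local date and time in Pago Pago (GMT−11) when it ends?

01:34 on December 26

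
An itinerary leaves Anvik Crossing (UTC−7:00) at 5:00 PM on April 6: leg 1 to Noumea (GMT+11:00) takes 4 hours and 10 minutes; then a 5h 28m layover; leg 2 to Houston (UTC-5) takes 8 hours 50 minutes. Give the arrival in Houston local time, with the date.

1:28 PM on Apr 7

Convert departure to UTC: 5:00 PM + 7:00 = 12:00 AM UTC on Apr 7.
Add 4 hours and 10 minutes leg 1 → 4:10 AM UTC.
Add 5 hours 28 minutes layover in Noumea → 9:38 AM UTC.
Add 8 hours 50 minutes leg 2 → 6:28 PM UTC.
Houston is UTC−5:00, so local arrival = 6:28 PM − 5:00 = 1:28 PM on Apr 7.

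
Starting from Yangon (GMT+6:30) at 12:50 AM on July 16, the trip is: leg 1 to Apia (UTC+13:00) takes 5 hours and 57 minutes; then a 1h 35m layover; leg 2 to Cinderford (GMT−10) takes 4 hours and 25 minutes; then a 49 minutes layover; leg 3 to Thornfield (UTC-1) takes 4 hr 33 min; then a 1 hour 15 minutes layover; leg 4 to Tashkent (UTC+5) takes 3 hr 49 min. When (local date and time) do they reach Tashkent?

Convert departure to UTC: 12:50 AM − 6:30 = 6:20 PM UTC on Jul 15.
Add 5 hours 57 minutes leg 1 → 12:17 AM UTC (Jul 16).
Add 1 hour and 35 minutes layover in Apia → 1:52 AM UTC.
Add 4 hours and 25 minutes leg 2 → 6:17 AM UTC.
Add 49 minutes layover in Cinderford → 7:06 AM UTC.
Add 4 hours and 33 minutes leg 3 → 11:39 AM UTC.
Add 1 hour 15 minutes layover in Thornfield → 12:54 PM UTC.
Add 3 hours 49 minutes leg 4 → 4:43 PM UTC.
Tashkent is UTC+5:00, so local arrival = 4:43 PM + 5:00 = 9:43 PM on Jul 16.

9:43 PM on July 16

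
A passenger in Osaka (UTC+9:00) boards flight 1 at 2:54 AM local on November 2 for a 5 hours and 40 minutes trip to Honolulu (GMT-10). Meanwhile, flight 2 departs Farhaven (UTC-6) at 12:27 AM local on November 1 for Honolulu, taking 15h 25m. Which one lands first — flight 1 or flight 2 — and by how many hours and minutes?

Flight 1 in UTC: 2:54 AM − 9:00 = 5:54 PM on Nov 1.
+5 hours 40 minutes → arrive 11:34 PM UTC on Nov 1.
Flight 2 in UTC: 12:27 AM + 6:00 = 6:27 AM on Nov 1.
+15 hours and 25 minutes → arrive 9:52 PM UTC on Nov 1.
Flight 2 lands earlier by 1 hour 42 minutes.

the second, by 1 hour 42 minutes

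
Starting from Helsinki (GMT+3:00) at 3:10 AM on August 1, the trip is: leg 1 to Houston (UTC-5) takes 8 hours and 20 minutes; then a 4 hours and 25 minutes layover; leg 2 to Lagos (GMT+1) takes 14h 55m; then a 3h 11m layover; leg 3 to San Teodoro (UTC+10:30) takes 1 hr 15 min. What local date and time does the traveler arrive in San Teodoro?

Convert departure to UTC: 3:10 AM − 3:00 = 12:10 AM UTC on Aug 1.
Add 8 hours and 20 minutes leg 1 → 8:30 AM UTC.
Add 4 hours and 25 minutes layover in Houston → 12:55 PM UTC.
Add 14 hours 55 minutes leg 2 → 3:50 AM UTC (Aug 2).
Add 3 hours 11 minutes layover in Lagos → 7:01 AM UTC.
Add 1 hour and 15 minutes leg 3 → 8:16 AM UTC.
San Teodoro is UTC+10:30, so local arrival = 8:16 AM + 10:30 = 6:46 PM on Aug 2.

6:46 PM on Aug 2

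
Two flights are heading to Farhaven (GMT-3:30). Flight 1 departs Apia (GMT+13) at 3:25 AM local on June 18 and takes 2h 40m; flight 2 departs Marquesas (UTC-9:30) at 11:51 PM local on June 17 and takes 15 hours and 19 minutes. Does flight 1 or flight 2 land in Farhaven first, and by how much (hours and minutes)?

the first, by 31 hours 35 minutes

Flight 1 in UTC: 3:25 AM − 13:00 = 2:25 PM on Jun 17.
+2 hours and 40 minutes → arrive 5:05 PM UTC on Jun 17.
Flight 2 in UTC: 11:51 PM + 9:30 = 9:21 AM on Jun 18.
+15 hours 19 minutes → arrive 12:40 AM UTC on Jun 19.
Flight 1 lands earlier by 31 hours 35 minutes.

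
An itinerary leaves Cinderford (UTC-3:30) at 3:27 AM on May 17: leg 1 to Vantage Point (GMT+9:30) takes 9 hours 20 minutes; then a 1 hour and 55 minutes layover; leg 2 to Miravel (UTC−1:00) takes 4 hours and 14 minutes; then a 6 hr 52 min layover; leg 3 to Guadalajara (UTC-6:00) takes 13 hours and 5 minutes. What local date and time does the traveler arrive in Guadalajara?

Convert departure to UTC: 3:27 AM + 3:30 = 6:57 AM UTC on May 17.
Add 9 hours and 20 minutes leg 1 → 4:17 PM UTC.
Add 1 hour and 55 minutes layover in Vantage Point → 6:12 PM UTC.
Add 4 hours 14 minutes leg 2 → 10:26 PM UTC.
Add 6 hours 52 minutes layover in Miravel → 5:18 AM UTC (May 18).
Add 13 hours 5 minutes leg 3 → 6:23 PM UTC.
Guadalajara is UTC−6:00, so local arrival = 6:23 PM − 6:00 = 12:23 PM on May 18.

12:23 PM on May 18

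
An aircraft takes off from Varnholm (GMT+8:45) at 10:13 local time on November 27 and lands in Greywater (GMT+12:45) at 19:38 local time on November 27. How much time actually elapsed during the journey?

Greywater is 4:00 ahead of Varnholm.
Clock-face elapsed time (ignoring zones) is 9 hours 25 minutes.
Actual elapsed = 9 hours 25 minutes − 4:00 = 5 hours 25 minutes.

5 hours 25 minutes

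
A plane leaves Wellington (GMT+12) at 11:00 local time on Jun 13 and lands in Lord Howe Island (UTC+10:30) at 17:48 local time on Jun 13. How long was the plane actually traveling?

Departure in UTC: 11:00 − 12:00 = 23:00 on Jun 12.
Arrival in UTC: 17:48 − 10:30 = 07:18 on Jun 13.
Elapsed = 07:18 − 23:00 (+1 day) = 8 hours 18 minutes.

8 hours 18 minutes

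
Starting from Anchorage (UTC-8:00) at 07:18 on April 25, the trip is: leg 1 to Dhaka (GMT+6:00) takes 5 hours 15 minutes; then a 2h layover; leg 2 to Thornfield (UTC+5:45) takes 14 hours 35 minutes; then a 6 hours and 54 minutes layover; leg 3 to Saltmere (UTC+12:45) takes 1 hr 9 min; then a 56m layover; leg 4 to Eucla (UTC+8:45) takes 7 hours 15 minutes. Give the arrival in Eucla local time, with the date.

14:07 on Apr 27

Convert departure to UTC: 07:18 + 8:00 = 15:18 UTC on Apr 25.
Add 5 hours and 15 minutes leg 1 → 20:33 UTC.
Add 2 hours layover in Dhaka → 22:33 UTC.
Add 14 hours and 35 minutes leg 2 → 13:08 UTC (Apr 26).
Add 6 hours 54 minutes layover in Thornfield → 20:02 UTC.
Add 1 hour and 9 minutes leg 3 → 21:11 UTC.
Add 56 minutes layover in Saltmere → 22:07 UTC.
Add 7 hours and 15 minutes leg 4 → 05:22 UTC (Apr 27).
Eucla is UTC+8:45, so local arrival = 05:22 + 8:45 = 14:07 on Apr 27.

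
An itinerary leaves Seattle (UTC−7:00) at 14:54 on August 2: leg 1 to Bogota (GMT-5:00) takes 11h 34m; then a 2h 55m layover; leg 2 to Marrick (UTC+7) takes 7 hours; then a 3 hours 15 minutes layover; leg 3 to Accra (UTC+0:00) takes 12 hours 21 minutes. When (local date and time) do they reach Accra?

Convert departure to UTC: 14:54 + 7:00 = 21:54 UTC on Aug 2.
Add 11 hours and 34 minutes leg 1 → 09:28 UTC (Aug 3).
Add 2 hours and 55 minutes layover in Bogota → 12:23 UTC.
Add 7 hours leg 2 → 19:23 UTC.
Add 3 hours 15 minutes layover in Marrick → 22:38 UTC.
Add 12 hours 21 minutes leg 3 → 10:59 UTC (Aug 4).
Accra is UTC+0, so local arrival is the same: 10:59 on Aug 4.

10:59 on August 4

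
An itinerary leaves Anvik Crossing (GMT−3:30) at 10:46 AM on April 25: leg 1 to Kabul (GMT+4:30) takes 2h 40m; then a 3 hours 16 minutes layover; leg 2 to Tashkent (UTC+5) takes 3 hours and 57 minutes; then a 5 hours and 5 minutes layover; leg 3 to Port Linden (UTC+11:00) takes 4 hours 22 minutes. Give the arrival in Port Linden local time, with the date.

Convert departure to UTC: 10:46 AM + 3:30 = 2:16 PM UTC on Apr 25.
Add 2 hours 40 minutes leg 1 → 4:56 PM UTC.
Add 3 hours and 16 minutes layover in Kabul → 8:12 PM UTC.
Add 3 hours and 57 minutes leg 2 → 12:09 AM UTC (Apr 26).
Add 5 hours 5 minutes layover in Tashkent → 5:14 AM UTC.
Add 4 hours 22 minutes leg 3 → 9:36 AM UTC.
Port Linden is UTC+11:00, so local arrival = 9:36 AM + 11:00 = 8:36 PM on Apr 26.

8:36 PM on April 26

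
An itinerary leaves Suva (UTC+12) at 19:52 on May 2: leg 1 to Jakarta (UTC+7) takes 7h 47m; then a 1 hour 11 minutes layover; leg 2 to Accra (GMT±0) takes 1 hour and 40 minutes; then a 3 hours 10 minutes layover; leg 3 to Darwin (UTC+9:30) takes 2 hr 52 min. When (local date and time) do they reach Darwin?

Convert departure to UTC: 19:52 − 12:00 = 07:52 UTC on May 2.
Add 7 hours 47 minutes leg 1 → 15:39 UTC.
Add 1 hour 11 minutes layover in Jakarta → 16:50 UTC.
Add 1 hour and 40 minutes leg 2 → 18:30 UTC.
Add 3 hours 10 minutes layover in Accra → 21:40 UTC.
Add 2 hours 52 minutes leg 3 → 00:32 UTC (May 3).
Darwin is UTC+9:30, so local arrival = 00:32 + 9:30 = 10:02 on May 3.

10:02 on May 3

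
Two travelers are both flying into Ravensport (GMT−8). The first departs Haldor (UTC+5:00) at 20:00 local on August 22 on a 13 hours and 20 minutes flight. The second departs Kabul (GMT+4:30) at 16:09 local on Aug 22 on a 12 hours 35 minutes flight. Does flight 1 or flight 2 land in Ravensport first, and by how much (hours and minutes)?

Flight 1 in UTC: 20:00 − 5:00 = 15:00 on Aug 22.
+13 hours and 20 minutes → arrive 04:20 UTC on Aug 23.
Flight 2 in UTC: 16:09 − 4:30 = 11:39 on Aug 22.
+12 hours 35 minutes → arrive 00:14 UTC on Aug 23.
Flight 2 lands earlier by 4 hours 6 minutes.

the second, by 4 hours 6 minutes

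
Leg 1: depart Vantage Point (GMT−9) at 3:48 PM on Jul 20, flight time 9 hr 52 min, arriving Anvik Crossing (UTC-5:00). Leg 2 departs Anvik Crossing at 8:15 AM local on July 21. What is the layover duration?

Convert departure to UTC: 3:48 PM + 9:00 = 12:48 AM UTC on Jul 21.
Add 9 hours 52 minutes flight time → 10:40 AM UTC.
Anvik Crossing is UTC−5:00, so local arrival = 10:40 AM − 5:00 = 5:40 AM on Jul 21.
Layover = 8:15 AM − 5:40 AM = 2 hours 35 minutes.

2 hours 35 minutes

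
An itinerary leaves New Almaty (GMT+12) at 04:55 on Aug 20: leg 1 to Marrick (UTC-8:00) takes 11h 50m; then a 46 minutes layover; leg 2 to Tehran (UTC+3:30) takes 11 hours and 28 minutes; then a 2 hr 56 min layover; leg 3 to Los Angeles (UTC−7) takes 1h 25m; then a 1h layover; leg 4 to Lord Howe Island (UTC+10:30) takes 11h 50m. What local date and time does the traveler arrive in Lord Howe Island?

Convert departure to UTC: 04:55 − 12:00 = 16:55 UTC on Aug 19.
Add 11 hours 50 minutes leg 1 → 04:45 UTC (Aug 20).
Add 46 minutes layover in Marrick → 05:31 UTC.
Add 11 hours and 28 minutes leg 2 → 16:59 UTC.
Add 2 hours 56 minutes layover in Tehran → 19:55 UTC.
Add 1 hour 25 minutes leg 3 → 21:20 UTC.
Add 1 hour layover in Los Angeles → 22:20 UTC.
Add 11 hours and 50 minutes leg 4 → 10:10 UTC (Aug 21).
Lord Howe Island is UTC+10:30, so local arrival = 10:10 + 10:30 = 20:40 on Aug 21.

20:40 on Aug 21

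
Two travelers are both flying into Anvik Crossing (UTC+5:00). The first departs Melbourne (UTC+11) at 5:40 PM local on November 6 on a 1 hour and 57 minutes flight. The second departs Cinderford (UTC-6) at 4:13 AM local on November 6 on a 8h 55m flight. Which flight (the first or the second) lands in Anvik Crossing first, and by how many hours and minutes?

Flight 1 in UTC: 5:40 PM − 11:00 = 6:40 AM on Nov 6.
+1 hour and 57 minutes → arrive 8:37 AM UTC on Nov 6.
Flight 2 in UTC: 4:13 AM + 6:00 = 10:13 AM on Nov 6.
+8 hours and 55 minutes → arrive 7:08 PM UTC on Nov 6.
Flight 1 lands earlier by 10 hours 31 minutes.

the first, by 10 hours 31 minutes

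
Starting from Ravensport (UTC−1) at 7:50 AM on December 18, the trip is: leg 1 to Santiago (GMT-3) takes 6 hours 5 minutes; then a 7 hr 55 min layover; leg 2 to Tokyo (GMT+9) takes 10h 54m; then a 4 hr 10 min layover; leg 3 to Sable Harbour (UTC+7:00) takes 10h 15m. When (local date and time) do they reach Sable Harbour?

Convert departure to UTC: 7:50 AM + 1:00 = 8:50 AM UTC on Dec 18.
Add 6 hours and 5 minutes leg 1 → 2:55 PM UTC.
Add 7 hours and 55 minutes layover in Santiago → 10:50 PM UTC.
Add 10 hours 54 minutes leg 2 → 9:44 AM UTC (Dec 19).
Add 4 hours 10 minutes layover in Tokyo → 1:54 PM UTC.
Add 10 hours and 15 minutes leg 3 → 12:09 AM UTC (Dec 20).
Sable Harbour is UTC+7:00, so local arrival = 12:09 AM + 7:00 = 7:09 AM on Dec 20.

7:09 AM on December 20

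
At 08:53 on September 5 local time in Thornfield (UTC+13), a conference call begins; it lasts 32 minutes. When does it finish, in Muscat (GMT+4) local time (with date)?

Muscat is 9:00 behind Thornfield.
After 32 minutes it is 09:25 in Thornfield.
Shift by the zone difference: 09:25 − 9:00 = 00:25 on Sep 5 in Muscat.

00:25 on September 5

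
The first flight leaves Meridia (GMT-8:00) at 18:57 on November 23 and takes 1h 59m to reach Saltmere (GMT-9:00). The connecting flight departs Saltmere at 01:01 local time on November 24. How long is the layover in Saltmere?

5 hours 5 minutes

Convert departure to UTC: 18:57 + 8:00 = 02:57 UTC on Nov 24.
Add 1 hour 59 minutes flight time → 04:56 UTC.
Saltmere is UTC−9:00, so local arrival = 04:56 − 9:00 = 19:56 on Nov 23.
Layover = 01:01 − 19:56 (+1 day) = 5 hours 5 minutes.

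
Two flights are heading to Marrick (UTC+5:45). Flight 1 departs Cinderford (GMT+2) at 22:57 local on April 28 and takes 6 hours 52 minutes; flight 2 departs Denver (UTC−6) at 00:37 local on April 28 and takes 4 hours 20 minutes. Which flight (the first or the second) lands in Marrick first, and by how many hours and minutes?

the second, by 16 hours 52 minutes

Flight 1 in UTC: 22:57 − 2:00 = 20:57 on Apr 28.
+6 hours 52 minutes → arrive 03:49 UTC on Apr 29.
Flight 2 in UTC: 00:37 + 6:00 = 06:37 on Apr 28.
+4 hours and 20 minutes → arrive 10:57 UTC on Apr 28.
Flight 2 lands earlier by 16 hours 52 minutes.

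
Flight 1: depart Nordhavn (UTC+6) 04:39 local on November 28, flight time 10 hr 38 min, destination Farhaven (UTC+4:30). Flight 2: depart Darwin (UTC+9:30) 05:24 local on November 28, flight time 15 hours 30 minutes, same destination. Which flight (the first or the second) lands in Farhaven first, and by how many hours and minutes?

the first, by 2 hours 7 minutes

Flight 1 in UTC: 04:39 − 6:00 = 22:39 on Nov 27.
+10 hours 38 minutes → arrive 09:17 UTC on Nov 28.
Flight 2 in UTC: 05:24 − 9:30 = 19:54 on Nov 27.
+15 hours 30 minutes → arrive 11:24 UTC on Nov 28.
Flight 1 lands earlier by 2 hours 7 minutes.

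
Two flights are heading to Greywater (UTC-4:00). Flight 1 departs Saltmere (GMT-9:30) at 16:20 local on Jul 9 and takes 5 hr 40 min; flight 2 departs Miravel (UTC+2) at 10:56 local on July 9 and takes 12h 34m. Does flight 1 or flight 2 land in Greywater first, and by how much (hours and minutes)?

Flight 1 in UTC: 16:20 + 9:30 = 01:50 on Jul 10.
+5 hours and 40 minutes → arrive 07:30 UTC on Jul 10.
Flight 2 in UTC: 10:56 − 2:00 = 08:56 on Jul 9.
+12 hours 34 minutes → arrive 21:30 UTC on Jul 9.
Flight 2 lands earlier by 10 hours.

the second, by 10 hours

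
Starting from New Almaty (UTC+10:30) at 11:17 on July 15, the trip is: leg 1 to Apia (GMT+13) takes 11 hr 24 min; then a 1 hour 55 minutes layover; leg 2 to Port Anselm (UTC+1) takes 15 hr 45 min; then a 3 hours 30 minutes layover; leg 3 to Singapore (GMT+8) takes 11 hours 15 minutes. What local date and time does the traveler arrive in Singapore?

04:36 on July 17

Convert departure to UTC: 11:17 − 10:30 = 00:47 UTC on Jul 15.
Add 11 hours and 24 minutes leg 1 → 12:11 UTC.
Add 1 hour and 55 minutes layover in Apia → 14:06 UTC.
Add 15 hours and 45 minutes leg 2 → 05:51 UTC (Jul 16).
Add 3 hours and 30 minutes layover in Port Anselm → 09:21 UTC.
Add 11 hours 15 minutes leg 3 → 20:36 UTC.
Singapore is UTC+8:00, so local arrival = 20:36 + 8:00 = 04:36 on Jul 17.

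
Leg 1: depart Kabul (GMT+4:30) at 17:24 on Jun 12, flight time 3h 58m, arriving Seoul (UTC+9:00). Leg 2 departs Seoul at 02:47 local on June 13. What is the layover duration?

Convert departure to UTC: 17:24 − 4:30 = 12:54 UTC on Jun 12.
Add 3 hours and 58 minutes flight time → 16:52 UTC.
Seoul is UTC+9:00, so local arrival = 16:52 + 9:00 = 01:52 on Jun 13.
Layover = 02:47 − 01:52 = 55 minutes.

55 minutes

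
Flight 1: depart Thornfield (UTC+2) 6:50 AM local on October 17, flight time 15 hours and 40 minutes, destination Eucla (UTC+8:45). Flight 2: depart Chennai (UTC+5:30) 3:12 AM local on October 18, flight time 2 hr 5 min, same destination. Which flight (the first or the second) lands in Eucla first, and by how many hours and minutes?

the first, by 3 hours 17 minutes

Flight 1 in UTC: 6:50 AM − 2:00 = 4:50 AM on Oct 17.
+15 hours and 40 minutes → arrive 8:30 PM UTC on Oct 17.
Flight 2 in UTC: 3:12 AM − 5:30 = 9:42 PM on Oct 17.
+2 hours 5 minutes → arrive 11:47 PM UTC on Oct 17.
Flight 1 lands earlier by 3 hours 17 minutes.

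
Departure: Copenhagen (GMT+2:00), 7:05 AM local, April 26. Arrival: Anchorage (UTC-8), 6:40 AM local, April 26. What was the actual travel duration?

9 hours 35 minutes

Departure in UTC: 7:05 AM − 2:00 = 5:05 AM on Apr 26.
Arrival in UTC: 6:40 AM + 8:00 = 2:40 PM on Apr 26.
Elapsed = 2:40 PM − 5:05 AM = 9 hours 35 minutes.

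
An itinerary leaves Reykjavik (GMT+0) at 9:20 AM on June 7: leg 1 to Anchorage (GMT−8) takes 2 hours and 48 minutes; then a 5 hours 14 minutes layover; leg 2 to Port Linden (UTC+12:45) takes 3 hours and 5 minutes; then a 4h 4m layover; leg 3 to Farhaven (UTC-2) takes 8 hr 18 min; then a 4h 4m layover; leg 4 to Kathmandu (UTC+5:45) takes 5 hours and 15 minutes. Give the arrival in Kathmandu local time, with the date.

11:53 PM on June 8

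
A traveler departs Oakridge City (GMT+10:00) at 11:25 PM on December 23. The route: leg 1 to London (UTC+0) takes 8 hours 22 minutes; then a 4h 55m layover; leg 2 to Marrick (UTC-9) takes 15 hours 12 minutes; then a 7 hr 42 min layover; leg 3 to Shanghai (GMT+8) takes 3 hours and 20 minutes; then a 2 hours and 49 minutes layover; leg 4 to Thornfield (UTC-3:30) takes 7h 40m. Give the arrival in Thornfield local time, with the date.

Convert departure to UTC: 11:25 PM − 10:00 = 1:25 PM UTC on Dec 23.
Add 8 hours 22 minutes leg 1 → 9:47 PM UTC.
Add 4 hours and 55 minutes layover in London → 2:42 AM UTC (Dec 24).
Add 15 hours and 12 minutes leg 2 → 5:54 PM UTC.
Add 7 hours 42 minutes layover in Marrick → 1:36 AM UTC (Dec 25).
Add 3 hours 20 minutes leg 3 → 4:56 AM UTC.
Add 2 hours and 49 minutes layover in Shanghai → 7:45 AM UTC.
Add 7 hours and 40 minutes leg 4 → 3:25 PM UTC.
Thornfield is UTC−3:30, so local arrival = 3:25 PM − 3:30 = 11:55 AM on Dec 25.

11:55 AM on Dec 25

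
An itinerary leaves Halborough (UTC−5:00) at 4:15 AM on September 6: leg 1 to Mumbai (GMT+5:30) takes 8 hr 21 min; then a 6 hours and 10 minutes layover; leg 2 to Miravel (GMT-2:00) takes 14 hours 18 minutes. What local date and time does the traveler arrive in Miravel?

Convert departure to UTC: 4:15 AM + 5:00 = 9:15 AM UTC on Sep 6.
Add 8 hours and 21 minutes leg 1 → 5:36 PM UTC.
Add 6 hours 10 minutes layover in Mumbai → 11:46 PM UTC.
Add 14 hours and 18 minutes leg 2 → 2:04 PM UTC (Sep 7).
Miravel is UTC−2:00, so local arrival = 2:04 PM − 2:00 = 12:04 PM on Sep 7.

12:04 PM on September 7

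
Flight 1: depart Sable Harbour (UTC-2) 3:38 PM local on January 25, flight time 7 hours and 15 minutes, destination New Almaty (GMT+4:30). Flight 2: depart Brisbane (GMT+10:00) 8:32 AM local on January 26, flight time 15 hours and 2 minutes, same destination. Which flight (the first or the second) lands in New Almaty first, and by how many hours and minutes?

Flight 1 in UTC: 3:38 PM + 2:00 = 5:38 PM on Jan 25.
+7 hours and 15 minutes → arrive 12:53 AM UTC on Jan 26.
Flight 2 in UTC: 8:32 AM − 10:00 = 10:32 PM on Jan 25.
+15 hours and 2 minutes → arrive 1:34 PM UTC on Jan 26.
Flight 1 lands earlier by 12 hours 41 minutes.

the first, by 12 hours 41 minutes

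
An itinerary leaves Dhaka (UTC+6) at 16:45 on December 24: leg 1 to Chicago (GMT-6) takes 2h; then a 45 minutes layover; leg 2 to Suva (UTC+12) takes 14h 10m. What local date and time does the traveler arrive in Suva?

Convert departure to UTC: 16:45 − 6:00 = 10:45 UTC on Dec 24.
Add 2 hours leg 1 → 12:45 UTC.
Add 45 minutes layover in Chicago → 13:30 UTC.
Add 14 hours 10 minutes leg 2 → 03:40 UTC (Dec 25).
Suva is UTC+12:00, so local arrival = 03:40 + 12:00 = 15:40 on Dec 25.

15:40 on Dec 25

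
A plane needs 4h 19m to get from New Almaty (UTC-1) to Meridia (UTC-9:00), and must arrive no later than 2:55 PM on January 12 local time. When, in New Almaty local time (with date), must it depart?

6:36 PM on January 12

Target arrival in UTC: 2:55 PM + 9:00 = 11:55 PM on Jan 12.
Subtract 4 hours 19 minutes → departure 7:36 PM UTC on Jan 12.
New Almaty is UTC−1:00: 7:36 PM − 1:00 = 6:36 PM on Jan 12.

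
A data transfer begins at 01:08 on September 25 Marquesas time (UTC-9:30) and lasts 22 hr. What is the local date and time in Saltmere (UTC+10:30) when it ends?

19:08 on Sep 26

Saltmere is 20:00 ahead of Marquesas.
After 22 hours it is 23:08 in Marquesas.
Shift by the zone difference: 23:08 + 20:00 = 19:08 on Sep 26 in Saltmere.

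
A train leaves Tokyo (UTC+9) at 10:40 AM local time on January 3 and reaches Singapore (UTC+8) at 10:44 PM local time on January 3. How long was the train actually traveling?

13 hours 4 minutes

Departure in UTC: 10:40 AM − 9:00 = 1:40 AM on Jan 3.
Arrival in UTC: 10:44 PM − 8:00 = 2:44 PM on Jan 3.
Elapsed = 2:44 PM − 1:40 AM = 13 hours 4 minutes.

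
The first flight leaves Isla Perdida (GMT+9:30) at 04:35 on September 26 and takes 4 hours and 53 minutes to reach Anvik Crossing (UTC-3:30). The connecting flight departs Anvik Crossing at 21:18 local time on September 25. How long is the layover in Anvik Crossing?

50 minutes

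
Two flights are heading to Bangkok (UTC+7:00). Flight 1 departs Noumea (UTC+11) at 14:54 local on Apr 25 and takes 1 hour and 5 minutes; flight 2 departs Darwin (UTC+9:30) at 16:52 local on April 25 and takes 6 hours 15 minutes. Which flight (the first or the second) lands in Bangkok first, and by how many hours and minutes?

the first, by 8 hours 38 minutes

Flight 1 in UTC: 14:54 − 11:00 = 03:54 on Apr 25.
+1 hour 5 minutes → arrive 04:59 UTC on Apr 25.
Flight 2 in UTC: 16:52 − 9:30 = 07:22 on Apr 25.
+6 hours and 15 minutes → arrive 13:37 UTC on Apr 25.
Flight 1 lands earlier by 8 hours 38 minutes.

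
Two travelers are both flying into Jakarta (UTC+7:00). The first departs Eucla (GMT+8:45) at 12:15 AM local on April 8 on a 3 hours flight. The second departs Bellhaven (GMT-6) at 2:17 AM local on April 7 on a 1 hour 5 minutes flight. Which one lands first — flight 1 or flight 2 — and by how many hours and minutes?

Flight 1 in UTC: 12:15 AM − 8:45 = 3:30 PM on Apr 7.
+3 hours → arrive 6:30 PM UTC on Apr 7.
Flight 2 in UTC: 2:17 AM + 6:00 = 8:17 AM on Apr 7.
+1 hour and 5 minutes → arrive 9:22 AM UTC on Apr 7.
Flight 2 lands earlier by 9 hours 8 minutes.

the second, by 9 hours 8 minutes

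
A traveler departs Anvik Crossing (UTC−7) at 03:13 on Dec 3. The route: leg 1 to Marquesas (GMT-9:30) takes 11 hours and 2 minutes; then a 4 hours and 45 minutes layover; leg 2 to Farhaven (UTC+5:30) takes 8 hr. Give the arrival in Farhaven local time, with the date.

15:30 on December 4

Convert departure to UTC: 03:13 + 7:00 = 10:13 UTC on Dec 3.
Add 11 hours 2 minutes leg 1 → 21:15 UTC.
Add 4 hours and 45 minutes layover in Marquesas → 02:00 UTC (Dec 4).
Add 8 hours leg 2 → 10:00 UTC.
Farhaven is UTC+5:30, so local arrival = 10:00 + 5:30 = 15:30 on Dec 4.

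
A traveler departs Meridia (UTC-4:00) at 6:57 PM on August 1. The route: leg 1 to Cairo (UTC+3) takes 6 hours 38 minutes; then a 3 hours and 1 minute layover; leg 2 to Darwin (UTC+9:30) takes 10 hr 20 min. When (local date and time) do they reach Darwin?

4:26 AM on Aug 3

Convert departure to UTC: 6:57 PM + 4:00 = 10:57 PM UTC on Aug 1.
Add 6 hours 38 minutes leg 1 → 5:35 AM UTC (Aug 2).
Add 3 hours and 1 minute layover in Cairo → 8:36 AM UTC.
Add 10 hours 20 minutes leg 2 → 6:56 PM UTC.
Darwin is UTC+9:30, so local arrival = 6:56 PM + 9:30 = 4:26 AM on Aug 3.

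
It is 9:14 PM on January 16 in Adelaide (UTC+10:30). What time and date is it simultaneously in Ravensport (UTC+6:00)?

Ravensport is 4:30 behind Adelaide.
Shift by the zone difference: 9:14 PM − 4:30 = 4:44 PM on Jan 16 in Ravensport.

4:44 PM on January 16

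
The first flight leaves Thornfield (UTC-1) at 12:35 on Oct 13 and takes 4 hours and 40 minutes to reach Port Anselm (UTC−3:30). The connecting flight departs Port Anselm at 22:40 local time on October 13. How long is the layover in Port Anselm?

7 hours 55 minutes

Convert departure to UTC: 12:35 + 1:00 = 13:35 UTC on Oct 13.
Add 4 hours 40 minutes flight time → 18:15 UTC.
Port Anselm is UTC−3:30, so local arrival = 18:15 − 3:30 = 14:45 on Oct 13.
Layover = 22:40 − 14:45 = 7 hours 55 minutes.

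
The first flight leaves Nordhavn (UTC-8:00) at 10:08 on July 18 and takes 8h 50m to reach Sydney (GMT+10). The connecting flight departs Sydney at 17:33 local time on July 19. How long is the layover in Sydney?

Convert departure to UTC: 10:08 + 8:00 = 18:08 UTC on Jul 18.
Add 8 hours 50 minutes flight time → 02:58 UTC (Jul 19).
Sydney is UTC+10:00, so local arrival = 02:58 + 10:00 = 12:58 on Jul 19.
Layover = 17:33 − 12:58 = 4 hours 35 minutes.

4 hours 35 minutes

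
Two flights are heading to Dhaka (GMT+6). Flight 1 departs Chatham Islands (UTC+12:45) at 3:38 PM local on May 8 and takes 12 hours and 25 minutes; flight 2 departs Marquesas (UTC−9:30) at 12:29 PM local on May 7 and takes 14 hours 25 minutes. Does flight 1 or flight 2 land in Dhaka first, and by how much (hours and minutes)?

the second, by 2 hours 54 minutes

Flight 1 in UTC: 3:38 PM − 12:45 = 2:53 AM on May 8.
+12 hours 25 minutes → arrive 3:18 PM UTC on May 8.
Flight 2 in UTC: 12:29 PM + 9:30 = 9:59 PM on May 7.
+14 hours and 25 minutes → arrive 12:24 PM UTC on May 8.
Flight 2 lands earlier by 2 hours 54 minutes.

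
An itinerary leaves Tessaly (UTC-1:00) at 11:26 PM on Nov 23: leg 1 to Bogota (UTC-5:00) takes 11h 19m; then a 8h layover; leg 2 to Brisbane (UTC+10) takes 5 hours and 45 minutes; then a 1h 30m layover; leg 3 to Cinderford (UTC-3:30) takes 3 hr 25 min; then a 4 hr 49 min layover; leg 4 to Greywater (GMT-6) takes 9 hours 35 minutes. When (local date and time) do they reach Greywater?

2:49 PM on November 25

Convert departure to UTC: 11:26 PM + 1:00 = 12:26 AM UTC on Nov 24.
Add 11 hours 19 minutes leg 1 → 11:45 AM UTC.
Add 8 hours layover in Bogota → 7:45 PM UTC.
Add 5 hours 45 minutes leg 2 → 1:30 AM UTC (Nov 25).
Add 1 hour and 30 minutes layover in Brisbane → 3:00 AM UTC.
Add 3 hours and 25 minutes leg 3 → 6:25 AM UTC.
Add 4 hours 49 minutes layover in Cinderford → 11:14 AM UTC.
Add 9 hours 35 minutes leg 4 → 8:49 PM UTC.
Greywater is UTC−6:00, so local arrival = 8:49 PM − 6:00 = 2:49 PM on Nov 25.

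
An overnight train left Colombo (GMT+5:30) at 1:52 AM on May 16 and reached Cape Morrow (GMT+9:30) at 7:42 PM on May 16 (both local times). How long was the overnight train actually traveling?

13 hours 50 minutes

Departure in UTC: 1:52 AM − 5:30 = 8:22 PM on May 15.
Arrival in UTC: 7:42 PM − 9:30 = 10:12 AM on May 16.
Elapsed = 10:12 AM − 8:22 PM (+1 day) = 13 hours 50 minutes.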